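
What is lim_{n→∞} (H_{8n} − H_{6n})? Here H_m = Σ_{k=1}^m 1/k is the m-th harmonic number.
lim = ln(8/6) = ln(4/3)

Euler-Maclaurin gives H_m = ln m + γ + 1/(2m) + O(1/m^2). The γ and O(1/m) terms cancel in the difference:
  H_{8n} − H_{6n} = ln(8n) − ln(6n) + O(1/n) = ln(8/6) + O(1/n).
Hence the limit is ln(8/6) = ln(4/3).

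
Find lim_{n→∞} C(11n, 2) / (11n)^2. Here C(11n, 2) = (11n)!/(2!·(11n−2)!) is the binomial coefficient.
lim = 1/2! = 1/2

With N = 11n → ∞: C(N, 2) / N^2 = [N(N−1)…(N−1)] / (2! · N^2) = (1/2!) · 1 · (1 − 1/(11n)). Each factor → 1 as N → ∞, so the limit is 1/2! = 1/2.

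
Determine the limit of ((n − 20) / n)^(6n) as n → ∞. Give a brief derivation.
lim = e^(−120)

Rewrite as (1 − 20/n)^(6n). By the standard limit (1 + x/n)^n → e^x, we have (1 − 20/n)^n → e^(−20), and raising to the 6th power gives e^(−120).
More precisely, ln[(1 − 20/n)^(6n)] = 6n · ln(1 − 20/n) = 6n · (-20/n + O(1/n^2)) = -120 + O(1/n) → -120.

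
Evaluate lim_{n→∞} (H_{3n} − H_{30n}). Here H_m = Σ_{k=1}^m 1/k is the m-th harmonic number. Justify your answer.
lim = ln(3/30) = −ln 10

Euler-Maclaurin gives H_m = ln m + γ + 1/(2m) + O(1/m^2). The γ and O(1/m) terms cancel in the difference:
  H_{3n} − H_{30n} = ln(3n) − ln(30n) + O(1/n) = ln(3/30) + O(1/n).
Hence the limit is ln(3/30) = −ln 10.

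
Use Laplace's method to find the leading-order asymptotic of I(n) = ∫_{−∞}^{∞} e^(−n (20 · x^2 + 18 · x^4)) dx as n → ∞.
I(n) ~ sqrt(π/(20n))

φ(x) = 20 · x^2 + 18 · x^4 has its unique global minimum at x* = 0 (since φ'(x) = 40x + 72x^3 = 0 only at x = 0 for real x with both coefficients positive, and φ → ∞ as |x| → ∞). At x* = 0, φ(0) = 0 and φ''(0) = 40. Laplace's method then gives
  I(n) ~ sqrt(2π / (n · φ''(0))) · e^(−n φ(0)) = sqrt(2π / (40n)) = sqrt(π/(20n)).
The 18 · x^4 term contributes only at subleading order (an O(1/n) relative correction).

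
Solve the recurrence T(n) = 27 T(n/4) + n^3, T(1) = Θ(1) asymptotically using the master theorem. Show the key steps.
T(n) = Θ(n^3)

log_4 27 ≈ 2.377. f(n) = n^3 dominates n^(log_4 27) since 3 > 2.377, and the regularity condition a·f(n/b) = 27·(n/4)^3 = (27/64)·n^3 ≤ c·f(n) holds with c = 27/64 ≈ 0.422 < 1. So this is Case 3: T(n) = Θ(f(n)) = Θ(n^3).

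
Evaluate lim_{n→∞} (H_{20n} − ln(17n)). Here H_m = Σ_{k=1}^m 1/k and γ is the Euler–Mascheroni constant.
lim = ln(20/17) + γ

By Euler-Maclaurin, H_m = ln m + γ + O(1/m). So
  H_{20n} − ln(17n) = ln(20n) + γ − ln(17n) + O(1/n)
                       = ln(20/17) + γ + O(1/n).
Hence the limit is ln(20/17) + γ.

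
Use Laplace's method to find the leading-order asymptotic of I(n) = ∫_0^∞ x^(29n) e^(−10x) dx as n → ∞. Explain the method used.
I(n) ~ (sqrt(2π·29n) / 10) · (29n/(10e))^(29n)

Write the integrand as exp(29n ln x − 10x) and set f(x) = 29n ln x − 10x. Then f'(x) = 29n/x − 10 = 0 at x* = 29n/10, and f''(x*) = −29n/x*^2 = −10^2/(29n). Laplace's method (interior maximum) gives
  I(n) ~ e^(f(x*)) · sqrt(2π / |f''(x*)|)
        = exp(29n ln(29n/10) − 29n) · sqrt(2π · 29n / 10^2)
        = (29n/10)^(29n) e^(−29n) · sqrt(2π·29n) / 10
        = (sqrt(2π·29n) / 10) · (29n/(10e))^(29n).
This matches Γ(29n+1)/10^(29n+1) with Stirling applied to Γ.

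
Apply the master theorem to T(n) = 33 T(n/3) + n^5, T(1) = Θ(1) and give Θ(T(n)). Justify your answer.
T(n) = Θ(n^5)

log_3 33 ≈ 3.183. f(n) = n^5 dominates n^(log_3 33) since 5 > 3.183, and the regularity condition a·f(n/b) = 33·(n/3)^5 = (33/243)·n^5 ≤ c·f(n) holds with c = 33/243 ≈ 0.136 < 1. So this is Case 3: T(n) = Θ(f(n)) = Θ(n^5).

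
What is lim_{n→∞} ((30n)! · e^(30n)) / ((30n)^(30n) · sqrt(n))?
lim = sqrt(2π·30)

Stirling: (30n)! ~ sqrt(2π·30n) · (30n/e)^(30n). Hence
  (30n)! · e^(30n) / (30n)^(30n) ~ sqrt(2π·30n).
Dividing by sqrt(n): sqrt(2π·30n) / sqrt(n) = sqrt(2π·30) · n^((1−1)/2), so the limit is sqrt(2π·30).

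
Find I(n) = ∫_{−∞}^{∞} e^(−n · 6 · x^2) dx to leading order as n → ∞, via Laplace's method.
I(n) = sqrt(π/(6n))

Here φ(x) = 6 · x^2 has its unique minimum at x* = 0 with φ(x*) = 0 and φ''(x*) = 12. Laplace's method gives
  I(n) ~ e^(−n φ(x*)) · sqrt(2π / (n · φ''(x*))) = sqrt(2π / (12n)) = sqrt(π/(6n)).
This is exact: substituting u = (x − 0)·sqrt(6n) gives I(n) = (1/sqrt(6n)) ∫_{−∞}^{∞} e^(−u^2) du = sqrt(π/(6n)).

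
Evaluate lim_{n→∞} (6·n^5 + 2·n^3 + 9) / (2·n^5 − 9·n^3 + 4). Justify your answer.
lim = 6/2 = 3

For large n the leading n^5 terms dominate both numerator and denominator. Dividing top and bottom by n^5, every other term tends to 0, leaving 6/2 = 3.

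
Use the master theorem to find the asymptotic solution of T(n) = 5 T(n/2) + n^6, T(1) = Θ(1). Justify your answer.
T(n) = Θ(n^6)

log_2 5 ≈ 2.322. f(n) = n^6 dominates n^(log_2 5) since 6 > 2.322, and the regularity condition a·f(n/b) = 5·(n/2)^6 = (5/64)·n^6 ≤ c·f(n) holds with c = 5/64 ≈ 0.0781 < 1. So this is Case 3: T(n) = Θ(f(n)) = Θ(n^6).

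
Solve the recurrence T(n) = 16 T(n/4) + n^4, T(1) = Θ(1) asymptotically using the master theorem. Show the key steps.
T(n) = Θ(n^4)

log_4 16 ≈ 2.000. f(n) = n^4 dominates n^(log_4 16) since 4 > 2.000, and the regularity condition a·f(n/b) = 16·(n/4)^4 = (16/256)·n^4 ≤ c·f(n) holds with c = 16/256 ≈ 0.0625 < 1. So this is Case 3: T(n) = Θ(f(n)) = Θ(n^4).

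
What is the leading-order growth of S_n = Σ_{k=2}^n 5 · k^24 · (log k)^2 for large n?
S_n ~ n^25 · (log n)^2 / 5

By integral comparison, S_n = ∫_1^n 5 · x^24 · (log x)^2 dx + O(n^24 · (log n)^2). For the integral, the leading term of ∫_1^n x^24 (log x)^2 dx is n^25/25 · (log n)^2 (by repeated integration by parts; each step lowers the log-exponent and produces a relatively O(1/log n) correction). Hence S_n ~ n^25 · (log n)^2 / 5.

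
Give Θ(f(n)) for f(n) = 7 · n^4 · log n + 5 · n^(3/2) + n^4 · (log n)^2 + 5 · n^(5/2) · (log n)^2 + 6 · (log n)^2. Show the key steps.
f(n) ∈ Θ(n^4 · (log n)^2)

Compare the terms by growth order. For large n, n^a · (log n)^b dominates n^a' · (log n)^b' iff a > a', or (a = a' and b > b'). Ranking the 5 terms shows the dominant one is n^4 · (log n)^2. Hence f(n) ∈ Θ(n^4 · (log n)^2).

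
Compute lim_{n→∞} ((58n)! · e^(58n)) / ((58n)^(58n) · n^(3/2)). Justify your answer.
lim = 0

Stirling: (58n)! ~ sqrt(2π·58n) · (58n/e)^(58n). Hence
  (58n)! · e^(58n) / (58n)^(58n) ~ sqrt(2π·58n).
Dividing by n^(3/2): sqrt(2π·58n) / n^(3/2) = sqrt(2π·58) · n^((1−3)/2), so the expression behaves like sqrt(2π·58) · n^((1−3)/2) → 0.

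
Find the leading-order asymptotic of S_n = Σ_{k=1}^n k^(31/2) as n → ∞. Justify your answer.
S_n ~ (2/33) · n^(33/2)

Integral comparison: Σ_{k=1}^n k^(31/2) = ∫_0^n x^(31/2) dx + O(n^(31/2)). The integral is n^(1 + 31/2) / (1 + 31/2) = n^((31+2)/2) / ((31+2)/2) = (2/33) · n^(33/2).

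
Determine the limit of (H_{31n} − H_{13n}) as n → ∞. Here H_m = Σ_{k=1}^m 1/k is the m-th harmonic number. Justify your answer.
lim = ln(31/13)

Euler-Maclaurin gives H_m = ln m + γ + 1/(2m) + O(1/m^2). The γ and O(1/m) terms cancel in the difference:
  H_{31n} − H_{13n} = ln(31n) − ln(13n) + O(1/n) = ln(31/13) + O(1/n).
Hence the limit is ln(31/13).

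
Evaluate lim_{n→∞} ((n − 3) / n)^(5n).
lim = e^(−15)

Rewrite as (1 − 3/n)^(5n). By the standard limit (1 + x/n)^n → e^x, we have (1 − 3/n)^n → e^(−3), and raising to the 5th power gives e^(−15).
More precisely, ln[(1 − 3/n)^(5n)] = 5n · ln(1 − 3/n) = 5n · (-3/n + O(1/n^2)) = -15 + O(1/n) → -15.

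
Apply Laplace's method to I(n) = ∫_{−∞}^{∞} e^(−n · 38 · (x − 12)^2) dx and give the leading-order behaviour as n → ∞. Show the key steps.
I(n) = sqrt(π/(38n))

Here φ(x) = 38 · (x − 12)^2 has its unique minimum at x* = 12 with φ(x*) = 0 and φ''(x*) = 76. Laplace's method gives
  I(n) ~ e^(−n φ(x*)) · sqrt(2π / (n · φ''(x*))) = sqrt(2π / (76n)) = sqrt(π/(38n)).
This is exact: substituting u = (x − 12)·sqrt(38n) gives I(n) = (1/sqrt(38n)) ∫_{−∞}^{∞} e^(−u^2) du = sqrt(π/(38n)).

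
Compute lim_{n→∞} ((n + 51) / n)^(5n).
lim = e^255

Rewrite as (1 + 51/n)^(5n). By the standard limit (1 + x/n)^n → e^x, we have (1 + 51/n)^n → e^51, and raising to the 5th power gives e^255.
More precisely, ln[(1 + 51/n)^(5n)] = 5n · ln(1 + 51/n) = 5n · (51/n + O(1/n^2)) = 255 + O(1/n) → 255.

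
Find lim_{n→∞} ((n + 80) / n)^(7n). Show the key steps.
lim = e^560

Rewrite as (1 + 80/n)^(7n). By the standard limit (1 + x/n)^n → e^x, we have (1 + 80/n)^n → e^80, and raising to the 7th power gives e^560.
More precisely, ln[(1 + 80/n)^(7n)] = 7n · ln(1 + 80/n) = 7n · (80/n + O(1/n^2)) = 560 + O(1/n) → 560.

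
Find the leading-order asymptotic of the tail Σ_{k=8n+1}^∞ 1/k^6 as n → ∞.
Σ_{k>8n} 1/k^6 ~ 1/(5 · (8n)^5)

Compare to the integral: ∫_{8n}^∞ x^(−6) dx = [−x^(−5)/5]_{8n}^∞ = 1/((6−1)·(8n)^5). Euler-Maclaurin then gives
  Σ_{k>8n} 1/k^6 = ∫_{8n}^∞ dx/x^6 − 1/(2·(8n)^6) + O(1/(8n)^7).
(Equivalently this is ζ(6) − Σ_{k≤8n} 1/k^6.)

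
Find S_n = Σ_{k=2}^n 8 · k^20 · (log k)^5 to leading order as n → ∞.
S_n ~ 8 · n^21 · (log n)^5 / 21

By integral comparison, S_n = ∫_1^n 8 · x^20 · (log x)^5 dx + O(n^20 · (log n)^5). For the integral, the leading term of ∫_1^n x^20 (log x)^5 dx is n^21/21 · (log n)^5 (by repeated integration by parts; each step lowers the log-exponent and produces a relatively O(1/log n) correction). Hence S_n ~ 8 · n^21 · (log n)^5 / 21.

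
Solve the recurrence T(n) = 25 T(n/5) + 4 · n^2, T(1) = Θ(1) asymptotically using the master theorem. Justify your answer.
T(n) = Θ(n^2 log n)

log_5 25 = 2, and f(n) = 4 · n^2 = Θ(n^(log_5 25)). This is Case 2 of the master theorem: T(n) = Θ(f(n) · log n) = Θ(n^2 log n).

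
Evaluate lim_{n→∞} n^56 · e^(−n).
lim = 0

Exponentials with base > 1 dominate every fixed polynomial: for any fixed c, n^c / e^n → 0 as n → ∞ (e.g. by the ratio test, or since e^n grows faster than any power of n). Hence n^56 · e^(−n) = n^56 / e^n → 0.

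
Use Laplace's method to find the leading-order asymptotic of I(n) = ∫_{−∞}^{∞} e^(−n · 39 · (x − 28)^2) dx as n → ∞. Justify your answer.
I(n) = sqrt(π/(39n))

Here φ(x) = 39 · (x − 28)^2 has its unique minimum at x* = 28 with φ(x*) = 0 and φ''(x*) = 78. Laplace's method gives
  I(n) ~ e^(−n φ(x*)) · sqrt(2π / (n · φ''(x*))) = sqrt(2π / (78n)) = sqrt(π/(39n)).
This is exact: substituting u = (x − 28)·sqrt(39n) gives I(n) = (1/sqrt(39n)) ∫_{−∞}^{∞} e^(−u^2) du = sqrt(π/(39n)).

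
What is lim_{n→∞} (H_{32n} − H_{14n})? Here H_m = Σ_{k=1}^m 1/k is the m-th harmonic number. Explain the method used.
lim = ln(32/14) = ln(16/7)

Euler-Maclaurin gives H_m = ln m + γ + 1/(2m) + O(1/m^2). The γ and O(1/m) terms cancel in the difference:
  H_{32n} − H_{14n} = ln(32n) − ln(14n) + O(1/n) = ln(32/14) + O(1/n).
Hence the limit is ln(32/14) = ln(16/7).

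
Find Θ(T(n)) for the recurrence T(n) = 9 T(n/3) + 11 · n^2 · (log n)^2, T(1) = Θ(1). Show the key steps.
T(n) = Θ(n^2 · (log n)^3)

Here log_3 9 = 2 and f(n) = 11 · n^2 · (log n)^2 = Θ(n^(log_3 9) · (log n)^2). This is the extended Case 2 of the master theorem (f matches the critical exponent up to log factors), giving T(n) = Θ(n^(log_3 9) · (log n)^(2+1)) = Θ(n^2 · (log n)^3).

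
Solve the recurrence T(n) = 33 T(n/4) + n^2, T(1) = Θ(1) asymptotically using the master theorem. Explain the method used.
T(n) = Θ(n^(log_4 33))

Master theorem: compare f(n) = n^2 to n^(log_4 33) where log_4 33 ≈ 2.522. Since 2 < log_4 33, we have f(n) = O(n^(log_4 33 − ε)) for some ε > 0 — Case 1. Hence T(n) = Θ(n^(log_4 33)).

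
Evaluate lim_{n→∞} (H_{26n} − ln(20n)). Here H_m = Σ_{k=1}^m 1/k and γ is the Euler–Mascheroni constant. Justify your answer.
lim = ln(13/10) + γ

By Euler-Maclaurin, H_m = ln m + γ + O(1/m). So
  H_{26n} − ln(20n) = ln(26n) + γ − ln(20n) + O(1/n)
                       = ln(26/20) + γ + O(1/n).
Hence the limit is ln(26/20) + γ (= ln(13/10)).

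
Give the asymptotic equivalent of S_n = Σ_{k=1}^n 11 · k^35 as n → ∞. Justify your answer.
S_n ~ 11 · n^36 / 36

By integral comparison (Euler-Maclaurin), Σ_{k=1}^n 11 · k^35 = 11 · ∫_0^n x^35 dx + O(n^35) = 11 · n^36/36 + O(n^35). (Equivalently, Faulhaber's formula gives the same leading term.)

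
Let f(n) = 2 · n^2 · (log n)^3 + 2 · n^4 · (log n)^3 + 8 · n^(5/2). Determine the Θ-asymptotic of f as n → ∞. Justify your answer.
f(n) ∈ Θ(n^4 · (log n)^3)

Compare the terms by growth order. For large n, n^a · (log n)^b dominates n^a' · (log n)^b' iff a > a', or (a = a' and b > b'). Ranking the 3 terms shows the dominant one is 2 · n^4 · (log n)^3. Hence f(n) ∈ Θ(n^4 · (log n)^3).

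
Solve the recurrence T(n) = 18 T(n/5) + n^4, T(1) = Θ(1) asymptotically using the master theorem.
T(n) = Θ(n^4)

log_5 18 ≈ 1.796. f(n) = n^4 dominates n^(log_5 18) since 4 > 1.796, and the regularity condition a·f(n/b) = 18·(n/5)^4 = (18/625)·n^4 ≤ c·f(n) holds with c = 18/625 ≈ 0.0288 < 1. So this is Case 3: T(n) = Θ(f(n)) = Θ(n^4).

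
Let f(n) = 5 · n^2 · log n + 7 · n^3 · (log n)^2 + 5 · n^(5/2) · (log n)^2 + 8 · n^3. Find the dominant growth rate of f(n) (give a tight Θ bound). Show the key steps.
f(n) ∈ Θ(n^3 · (log n)^2)

Compare the terms by growth order. For large n, n^a · (log n)^b dominates n^a' · (log n)^b' iff a > a', or (a = a' and b > b'). Ranking the 4 terms shows the dominant one is 7 · n^3 · (log n)^2. Hence f(n) ∈ Θ(n^3 · (log n)^2).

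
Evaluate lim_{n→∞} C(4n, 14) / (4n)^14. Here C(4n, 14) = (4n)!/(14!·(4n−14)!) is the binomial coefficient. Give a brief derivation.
lim = 1/14! = 1/87178291200

With N = 4n → ∞: C(N, 14) / N^14 = [N(N−1)…(N−13)] / (14! · N^14) = (1/14!) · 1 · (1 − 1/(4n)) · … · (1 − 13/(4n)). Each factor → 1 as N → ∞, so the limit is 1/14! = 1/87178291200.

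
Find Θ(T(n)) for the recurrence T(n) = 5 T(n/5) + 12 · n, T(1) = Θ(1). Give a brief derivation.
T(n) = Θ(n log n)

log_5 5 = 1, and f(n) = 12 · n = Θ(n^(log_5 5)). This is Case 2 of the master theorem: T(n) = Θ(f(n) · log n) = Θ(n log n).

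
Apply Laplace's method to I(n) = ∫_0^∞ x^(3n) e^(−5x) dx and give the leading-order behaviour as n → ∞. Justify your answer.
I(n) ~ (sqrt(2π·3n) / 5) · (3n/(5e))^(3n)

Write the integrand as exp(3n ln x − 5x) and set f(x) = 3n ln x − 5x. Then f'(x) = 3n/x − 5 = 0 at x* = 3n/5, and f''(x*) = −3n/x*^2 = −5^2/(3n). Laplace's method (interior maximum) gives
  I(n) ~ e^(f(x*)) · sqrt(2π / |f''(x*)|)
        = exp(3n ln(3n/5) − 3n) · sqrt(2π · 3n / 5^2)
        = (3n/5)^(3n) e^(−3n) · sqrt(2π·3n) / 5
        = (sqrt(2π·3n) / 5) · (3n/(5e))^(3n).
This matches Γ(3n+1)/5^(3n+1) with Stirling applied to Γ.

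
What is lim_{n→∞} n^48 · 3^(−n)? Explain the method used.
lim = 0

Exponentials with base > 1 dominate every fixed polynomial: for any fixed c, n^c / 3^n → 0 as n → ∞ (e.g. by the ratio test, or by writing 3^n = e^(n ln 3) and noting e^(n ln 3) / n^c → ∞). Hence n^48 · 3^(−n) = n^48 / 3^n → 0.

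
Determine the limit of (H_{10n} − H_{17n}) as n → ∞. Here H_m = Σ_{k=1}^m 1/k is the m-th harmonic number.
lim = ln(10/17)

Euler-Maclaurin gives H_m = ln m + γ + 1/(2m) + O(1/m^2). The γ and O(1/m) terms cancel in the difference:
  H_{10n} − H_{17n} = ln(10n) − ln(17n) + O(1/n) = ln(10/17) + O(1/n).
Hence the limit is ln(10/17).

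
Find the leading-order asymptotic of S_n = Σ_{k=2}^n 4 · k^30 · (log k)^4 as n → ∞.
S_n ~ 4 · n^31 · (log n)^4 / 31

By integral comparison, S_n = ∫_1^n 4 · x^30 · (log x)^4 dx + O(n^30 · (log n)^4). For the integral, the leading term of ∫_1^n x^30 (log x)^4 dx is n^31/31 · (log n)^4 (by repeated integration by parts; each step lowers the log-exponent and produces a relatively O(1/log n) correction). Hence S_n ~ 4 · n^31 · (log n)^4 / 31.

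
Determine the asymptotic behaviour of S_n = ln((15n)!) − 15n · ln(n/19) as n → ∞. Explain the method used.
S_n ~ 15n · (ln 285 − 1) + O(ln n)

Stirling: ln((15n)!) = 15n ln(15n) − 15n + O(ln n).
  S_n = 15n ln(15n) − 15n − 15n ln(n/19) + O(ln n)
      = 15n ln(15n) − 15n ln n + 15n ln 19 − 15n + O(ln n)
      = 15n ln 15 + 15n ln 19 − 15n + O(ln n)
      = 15n (ln 285 − 1) + O(ln n).
Numerically ln(285) − 1 ≈ 4.6525.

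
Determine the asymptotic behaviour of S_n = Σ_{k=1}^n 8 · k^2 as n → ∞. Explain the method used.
S_n ~ 8 · n^3 / 3

By integral comparison (Euler-Maclaurin), Σ_{k=1}^n 8 · k^2 = 8 · ∫_0^n x^2 dx + O(n^2) = 8 · n^3/3 + O(n^2). (Equivalently, Faulhaber's formula gives the same leading term.)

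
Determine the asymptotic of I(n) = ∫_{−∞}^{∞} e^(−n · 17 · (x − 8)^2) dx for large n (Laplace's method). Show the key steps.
I(n) = sqrt(π/(17n))

Here φ(x) = 17 · (x − 8)^2 has its unique minimum at x* = 8 with φ(x*) = 0 and φ''(x*) = 34. Laplace's method gives
  I(n) ~ e^(−n φ(x*)) · sqrt(2π / (n · φ''(x*))) = sqrt(2π / (34n)) = sqrt(π/(17n)).
This is exact: substituting u = (x − 8)·sqrt(17n) gives I(n) = (1/sqrt(17n)) ∫_{−∞}^{∞} e^(−u^2) du = sqrt(π/(17n)).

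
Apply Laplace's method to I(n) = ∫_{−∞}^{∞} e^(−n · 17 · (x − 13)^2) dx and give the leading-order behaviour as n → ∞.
I(n) = sqrt(π/(17n))

Here φ(x) = 17 · (x − 13)^2 has its unique minimum at x* = 13 with φ(x*) = 0 and φ''(x*) = 34. Laplace's method gives
  I(n) ~ e^(−n φ(x*)) · sqrt(2π / (n · φ''(x*))) = sqrt(2π / (34n)) = sqrt(π/(17n)).
This is exact: substituting u = (x − 13)·sqrt(17n) gives I(n) = (1/sqrt(17n)) ∫_{−∞}^{∞} e^(−u^2) du = sqrt(π/(17n)).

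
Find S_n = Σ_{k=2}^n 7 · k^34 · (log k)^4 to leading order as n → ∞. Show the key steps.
S_n ~ n^35 · (log n)^4 / 5

By integral comparison, S_n = ∫_1^n 7 · x^34 · (log x)^4 dx + O(n^34 · (log n)^4). For the integral, the leading term of ∫_1^n x^34 (log x)^4 dx is n^35/35 · (log n)^4 (by repeated integration by parts; each step lowers the log-exponent and produces a relatively O(1/log n) correction). Hence S_n ~ n^35 · (log n)^4 / 5.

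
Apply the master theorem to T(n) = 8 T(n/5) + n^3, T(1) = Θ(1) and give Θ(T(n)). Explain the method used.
T(n) = Θ(n^3)

log_5 8 ≈ 1.292. f(n) = n^3 dominates n^(log_5 8) since 3 > 1.292, and the regularity condition a·f(n/b) = 8·(n/5)^3 = (8/125)·n^3 ≤ c·f(n) holds with c = 8/125 ≈ 0.064 < 1. So this is Case 3: T(n) = Θ(f(n)) = Θ(n^3).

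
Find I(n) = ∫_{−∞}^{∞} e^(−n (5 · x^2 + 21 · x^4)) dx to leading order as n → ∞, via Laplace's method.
I(n) ~ sqrt(π/(5n))

φ(x) = 5 · x^2 + 21 · x^4 has its unique global minimum at x* = 0 (since φ'(x) = 10x + 84x^3 = 0 only at x = 0 for real x with both coefficients positive, and φ → ∞ as |x| → ∞). At x* = 0, φ(0) = 0 and φ''(0) = 10. Laplace's method then gives
  I(n) ~ sqrt(2π / (n · φ''(0))) · e^(−n φ(0)) = sqrt(2π / (10n)) = sqrt(π/(5n)).
The 21 · x^4 term contributes only at subleading order (an O(1/n) relative correction).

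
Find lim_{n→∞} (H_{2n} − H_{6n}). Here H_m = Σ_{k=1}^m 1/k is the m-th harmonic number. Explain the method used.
lim = ln(2/6) = −ln 3

Euler-Maclaurin gives H_m = ln m + γ + 1/(2m) + O(1/m^2). The γ and O(1/m) terms cancel in the difference:
  H_{2n} − H_{6n} = ln(2n) − ln(6n) + O(1/n) = ln(2/6) + O(1/n).
Hence the limit is ln(2/6) = −ln 3.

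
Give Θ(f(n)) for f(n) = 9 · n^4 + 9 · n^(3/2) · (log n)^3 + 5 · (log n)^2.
f(n) ∈ Θ(n^4)

Compare the terms by growth order. For large n, n^a · (log n)^b dominates n^a' · (log n)^b' iff a > a', or (a = a' and b > b'). Ranking the 3 terms shows the dominant one is 9 · n^4. Hence f(n) ∈ Θ(n^4).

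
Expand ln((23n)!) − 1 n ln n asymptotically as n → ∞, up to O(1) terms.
ln((23n)!) − 1 n ln n = 22 n ln n + 23(ln 23 − 1) n + (1/2) ln(2π·23n) + O(1/n)

Stirling: ln((23n)!) = 23n ln(23n) − 23n + (1/2) ln(2π·23n) + O(1/n).
Expand 23n ln(23n) = 23n (ln n + ln 23) = 23n ln n + 23n ln 23.
Subtract 1n ln n: leading term is (23 − 1) n ln n = 22 n ln n. The next term is 23n ln 23 − 23n = 23(ln 23 − 1) n. Then the (1/2) ln(2π·23n) correction.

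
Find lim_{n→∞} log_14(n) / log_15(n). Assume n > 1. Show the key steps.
lim = ln(15) / ln(14) = log_14(15)

Change of base: log_14(n) = ln n / ln 14 and log_15(n) = ln n / ln 15. The ratio is (ln n / ln 14) · (ln 15 / ln n) = ln 15 / ln 14, a constant independent of n. So the limit is ln 15 / ln 14 = log_14(15).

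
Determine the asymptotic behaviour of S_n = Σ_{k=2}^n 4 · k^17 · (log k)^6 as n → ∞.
S_n ~ 2 · n^18 · (log n)^6 / 9

By integral comparison, S_n = ∫_1^n 4 · x^17 · (log x)^6 dx + O(n^17 · (log n)^6). For the integral, the leading term of ∫_1^n x^17 (log x)^6 dx is n^18/18 · (log n)^6 (by repeated integration by parts; each step lowers the log-exponent and produces a relatively O(1/log n) correction). Hence S_n ~ 2 · n^18 · (log n)^6 / 9.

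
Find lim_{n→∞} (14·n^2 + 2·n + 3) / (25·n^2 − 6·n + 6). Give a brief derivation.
lim = 14/25

For large n the leading n^2 terms dominate both numerator and denominator. Dividing top and bottom by n^2, every other term tends to 0, leaving 14/25.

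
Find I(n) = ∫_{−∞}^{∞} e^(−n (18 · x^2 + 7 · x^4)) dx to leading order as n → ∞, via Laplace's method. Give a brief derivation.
I(n) ~ sqrt(π/(18n))

φ(x) = 18 · x^2 + 7 · x^4 has its unique global minimum at x* = 0 (since φ'(x) = 36x + 28x^3 = 0 only at x = 0 for real x with both coefficients positive, and φ → ∞ as |x| → ∞). At x* = 0, φ(0) = 0 and φ''(0) = 36. Laplace's method then gives
  I(n) ~ sqrt(2π / (n · φ''(0))) · e^(−n φ(0)) = sqrt(2π / (36n)) = sqrt(π/(18n)).
The 7 · x^4 term contributes only at subleading order (an O(1/n) relative correction).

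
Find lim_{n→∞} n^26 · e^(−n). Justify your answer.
lim = 0

Exponentials with base > 1 dominate every fixed polynomial: for any fixed c, n^c / e^n → 0 as n → ∞ (e.g. by the ratio test, or since e^n grows faster than any power of n). Hence n^26 · e^(−n) = n^26 / e^n → 0.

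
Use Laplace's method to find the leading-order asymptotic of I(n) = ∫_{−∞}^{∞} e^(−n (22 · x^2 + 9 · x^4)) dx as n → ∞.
I(n) ~ sqrt(π/(22n))

φ(x) = 22 · x^2 + 9 · x^4 has its unique global minimum at x* = 0 (since φ'(x) = 44x + 36x^3 = 0 only at x = 0 for real x with both coefficients positive, and φ → ∞ as |x| → ∞). At x* = 0, φ(0) = 0 and φ''(0) = 44. Laplace's method then gives
  I(n) ~ sqrt(2π / (n · φ''(0))) · e^(−n φ(0)) = sqrt(2π / (44n)) = sqrt(π/(22n)).
The 9 · x^4 term contributes only at subleading order (an O(1/n) relative correction).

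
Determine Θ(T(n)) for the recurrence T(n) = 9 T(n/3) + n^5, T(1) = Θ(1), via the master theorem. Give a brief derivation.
T(n) = Θ(n^5)

log_3 9 ≈ 2.000. f(n) = n^5 dominates n^(log_3 9) since 5 > 2.000, and the regularity condition a·f(n/b) = 9·(n/3)^5 = (9/243)·n^5 ≤ c·f(n) holds with c = 9/243 ≈ 0.037 < 1. So this is Case 3: T(n) = Θ(f(n)) = Θ(n^5).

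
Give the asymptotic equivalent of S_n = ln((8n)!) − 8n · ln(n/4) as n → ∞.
S_n ~ 8n · (ln 32 − 1) + O(ln n)

Stirling: ln((8n)!) = 8n ln(8n) − 8n + O(ln n).
  S_n = 8n ln(8n) − 8n − 8n ln(n/4) + O(ln n)
      = 8n ln(8n) − 8n ln n + 8n ln 4 − 8n + O(ln n)
      = 8n ln 8 + 8n ln 4 − 8n + O(ln n)
      = 8n (ln 32 − 1) + O(ln n).
Numerically ln(32) − 1 ≈ 2.4657.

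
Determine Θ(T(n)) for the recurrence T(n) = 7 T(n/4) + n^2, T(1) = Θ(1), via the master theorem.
T(n) = Θ(n^2)

log_4 7 ≈ 1.404. f(n) = n^2 dominates n^(log_4 7) since 2 > 1.404, and the regularity condition a·f(n/b) = 7·(n/4)^2 = (7/16)·n^2 ≤ c·f(n) holds with c = 7/16 ≈ 0.438 < 1. So this is Case 3: T(n) = Θ(f(n)) = Θ(n^2).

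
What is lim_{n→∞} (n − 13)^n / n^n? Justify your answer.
lim = e^(−13)

Rewrite as (1 − 13/n)^(n). By the standard limit (1 + x/n)^n → e^x, we have (1 − 13/n)^n → e^(−13), and raising to the 1st power gives e^(−13).
More precisely, ln[(1 − 13/n)^(n)] = n · ln(1 − 13/n) = n · (-13/n + O(1/n^2)) = -13 + O(1/n) → -13.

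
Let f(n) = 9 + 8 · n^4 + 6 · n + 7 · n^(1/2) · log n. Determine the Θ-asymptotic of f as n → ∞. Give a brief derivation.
f(n) ∈ Θ(n^4)

Compare the terms by growth order. For large n, n^a · (log n)^b dominates n^a' · (log n)^b' iff a > a', or (a = a' and b > b'). Ranking the 4 terms shows the dominant one is 8 · n^4. Hence f(n) ∈ Θ(n^4).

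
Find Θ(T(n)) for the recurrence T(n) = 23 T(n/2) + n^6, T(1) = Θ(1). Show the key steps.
T(n) = Θ(n^6)

log_2 23 ≈ 4.524. f(n) = n^6 dominates n^(log_2 23) since 6 > 4.524, and the regularity condition a·f(n/b) = 23·(n/2)^6 = (23/64)·n^6 ≤ c·f(n) holds with c = 23/64 ≈ 0.359 < 1. So this is Case 3: T(n) = Θ(f(n)) = Θ(n^6).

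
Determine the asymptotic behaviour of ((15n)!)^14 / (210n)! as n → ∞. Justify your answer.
((15n)!)^14/(210n)! ~ ((2π·15n)^(13/2) / sqrt(14)) · 14^(−14·15n)  →  0

Write N = 15n. Stirling: N! ~ sqrt(2π N)(N/e)^N and (14N)! ~ sqrt(2π·14N)·(14N/e)^(14N).
  (N!)^14/(14N)! ~ (2π N)^(14/2) (N/e)^(14N) / [sqrt(2π·14N) (14N/e)^(14N)]
     = (2π N)^(14/2) / sqrt(2π·14N) · (N/(14N))^(14N)
     = (2π N)^((14−1)/2) / sqrt(14) · 14^(−14N).
Since 14^14 > 1, the factor 14^(−14N) decays exponentially, so the ratio → 0. Substituting N = 15n gives the stated form.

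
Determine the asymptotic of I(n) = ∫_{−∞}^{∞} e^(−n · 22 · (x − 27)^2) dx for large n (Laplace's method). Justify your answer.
I(n) = sqrt(π/(22n))

Here φ(x) = 22 · (x − 27)^2 has its unique minimum at x* = 27 with φ(x*) = 0 and φ''(x*) = 44. Laplace's method gives
  I(n) ~ e^(−n φ(x*)) · sqrt(2π / (n · φ''(x*))) = sqrt(2π / (44n)) = sqrt(π/(22n)).
This is exact: substituting u = (x − 27)·sqrt(22n) gives I(n) = (1/sqrt(22n)) ∫_{−∞}^{∞} e^(−u^2) du = sqrt(π/(22n)).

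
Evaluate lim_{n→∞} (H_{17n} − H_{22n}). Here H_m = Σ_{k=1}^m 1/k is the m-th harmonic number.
lim = ln(17/22)

Euler-Maclaurin gives H_m = ln m + γ + 1/(2m) + O(1/m^2). The γ and O(1/m) terms cancel in the difference:
  H_{17n} − H_{22n} = ln(17n) − ln(22n) + O(1/n) = ln(17/22) + O(1/n).
Hence the limit is ln(17/22).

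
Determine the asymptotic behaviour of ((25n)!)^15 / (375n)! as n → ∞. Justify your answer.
((25n)!)^15/(375n)! ~ ((2π·25n)^(14/2) / sqrt(15)) · 15^(−15·25n)  →  0

Write N = 25n. Stirling: N! ~ sqrt(2π N)(N/e)^N and (15N)! ~ sqrt(2π·15N)·(15N/e)^(15N).
  (N!)^15/(15N)! ~ (2π N)^(15/2) (N/e)^(15N) / [sqrt(2π·15N) (15N/e)^(15N)]
     = (2π N)^(15/2) / sqrt(2π·15N) · (N/(15N))^(15N)
     = (2π N)^((15−1)/2) / sqrt(15) · 15^(−15N).
Since 15^15 > 1, the factor 15^(−15N) decays exponentially, so the ratio → 0. Substituting N = 25n gives the stated form.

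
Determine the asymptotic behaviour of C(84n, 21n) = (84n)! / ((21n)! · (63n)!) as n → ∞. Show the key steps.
C(84n, 21n) ~ (256/27)^(21n) · sqrt(2/(3π·21n))

Write N = 21n. Apply Stirling to each factorial:
  (4N)! ~ sqrt(2π·4N) · (4N/e)^(4N),
  N! ~ sqrt(2π N) · (N/e)^N,
  (3N)! ~ sqrt(2π·3N) · (3N/e)^(3N).
The exponential factors combine to (4N)^(4N) / (N^N · (3N)^(3N)) = 4^(4N)/3^(3N) = (4^4/3^3)^N = (256/27)^N.
The square-root prefactors combine to sqrt(2π·4N) / (sqrt(2π N)·sqrt(2π·3N)) = sqrt(4 / (2π·3·N)) = sqrt(2/(3π·21n)).
Substituting N = 21n: C(84n, 21n) ~ (256/27)^(21n) · sqrt(2/(3π·21n)).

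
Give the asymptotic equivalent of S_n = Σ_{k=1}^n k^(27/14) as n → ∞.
S_n ~ (14/41) · n^(41/14)

Integral comparison: Σ_{k=1}^n k^(27/14) = ∫_0^n x^(27/14) dx + O(n^(27/14)). The integral is n^(1 + 27/14) / (1 + 27/14) = n^((27+14)/14) / ((27+14)/14) = (14/41) · n^(41/14).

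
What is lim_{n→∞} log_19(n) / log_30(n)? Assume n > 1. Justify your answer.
lim = ln(30) / ln(19) = log_19(30)

Change of base: log_19(n) = ln n / ln 19 and log_30(n) = ln n / ln 30. The ratio is (ln n / ln 19) · (ln 30 / ln n) = ln 30 / ln 19, a constant independent of n. So the limit is ln 30 / ln 19 = log_19(30).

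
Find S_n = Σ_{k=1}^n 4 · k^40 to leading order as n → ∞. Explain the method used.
S_n ~ 4 · n^41 / 41

By integral comparison (Euler-Maclaurin), Σ_{k=1}^n 4 · k^40 = 4 · ∫_0^n x^40 dx + O(n^40) = 4 · n^41/41 + O(n^40). (Equivalently, Faulhaber's formula gives the same leading term.)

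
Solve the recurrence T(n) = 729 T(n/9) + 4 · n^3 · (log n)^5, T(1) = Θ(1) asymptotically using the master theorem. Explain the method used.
T(n) = Θ(n^3 · (log n)^6)

Here log_9 729 = 3 and f(n) = 4 · n^3 · (log n)^5 = Θ(n^(log_9 729) · (log n)^5). This is the extended Case 2 of the master theorem (f matches the critical exponent up to log factors), giving T(n) = Θ(n^(log_9 729) · (log n)^(5+1)) = Θ(n^3 · (log n)^6).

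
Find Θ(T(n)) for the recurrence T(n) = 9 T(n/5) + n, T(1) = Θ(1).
T(n) = Θ(n^(log_5 9))

Master theorem: compare f(n) = n to n^(log_5 9) where log_5 9 ≈ 1.365. Since 1 < log_5 9, we have f(n) = O(n^(log_5 9 − ε)) for some ε > 0 — Case 1. Hence T(n) = Θ(n^(log_5 9)).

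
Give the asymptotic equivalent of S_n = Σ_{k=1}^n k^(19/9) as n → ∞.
S_n ~ (9/28) · n^(28/9)

Integral comparison: Σ_{k=1}^n k^(19/9) = ∫_0^n x^(19/9) dx + O(n^(19/9)). The integral is n^(1 + 19/9) / (1 + 19/9) = n^((19+9)/9) / ((19+9)/9) = (9/28) · n^(28/9).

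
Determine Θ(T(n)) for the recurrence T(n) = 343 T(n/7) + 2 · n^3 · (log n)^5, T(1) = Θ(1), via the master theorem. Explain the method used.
T(n) = Θ(n^3 · (log n)^6)

Here log_7 343 = 3 and f(n) = 2 · n^3 · (log n)^5 = Θ(n^(log_7 343) · (log n)^5). This is the extended Case 2 of the master theorem (f matches the critical exponent up to log factors), giving T(n) = Θ(n^(log_7 343) · (log n)^(5+1)) = Θ(n^3 · (log n)^6).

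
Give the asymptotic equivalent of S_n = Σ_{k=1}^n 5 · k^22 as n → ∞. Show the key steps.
S_n ~ 5 · n^23 / 23

By integral comparison (Euler-Maclaurin), Σ_{k=1}^n 5 · k^22 = 5 · ∫_0^n x^22 dx + O(n^22) = 5 · n^23/23 + O(n^22). (Equivalently, Faulhaber's formula gives the same leading term.)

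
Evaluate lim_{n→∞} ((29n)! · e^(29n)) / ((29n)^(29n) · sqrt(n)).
lim = sqrt(2π·29)

Stirling: (29n)! ~ sqrt(2π·29n) · (29n/e)^(29n). Hence
  (29n)! · e^(29n) / (29n)^(29n) ~ sqrt(2π·29n).
Dividing by sqrt(n): sqrt(2π·29n) / sqrt(n) = sqrt(2π·29) · n^((1−1)/2), so the limit is sqrt(2π·29).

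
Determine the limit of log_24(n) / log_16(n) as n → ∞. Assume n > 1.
lim = ln(16) / ln(24) = log_24(16)

Change of base: log_24(n) = ln n / ln 24 and log_16(n) = ln n / ln 16. The ratio is (ln n / ln 24) · (ln 16 / ln n) = ln 16 / ln 24, a constant independent of n. So the limit is ln 16 / ln 24 = log_24(16).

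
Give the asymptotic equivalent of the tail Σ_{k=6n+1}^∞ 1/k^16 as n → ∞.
Σ_{k>6n} 1/k^16 ~ 1/(15 · (6n)^15)

Compare to the integral: ∫_{6n}^∞ x^(−16) dx = [−x^(−15)/15]_{6n}^∞ = 1/((16−1)·(6n)^15). Euler-Maclaurin then gives
  Σ_{k>6n} 1/k^16 = ∫_{6n}^∞ dx/x^16 − 1/(2·(6n)^16) + O(1/(6n)^17).
(Equivalently this is ζ(16) − Σ_{k≤6n} 1/k^16.)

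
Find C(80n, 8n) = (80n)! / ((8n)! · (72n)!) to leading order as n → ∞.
C(80n, 8n) ~ (10000000000/387420489)^(8n) · sqrt(5/(9π·8n))

Write N = 8n. Apply Stirling to each factorial:
  (10N)! ~ sqrt(2π·10N) · (10N/e)^(10N),
  N! ~ sqrt(2π N) · (N/e)^N,
  (9N)! ~ sqrt(2π·9N) · (9N/e)^(9N).
The exponential factors combine to (10N)^(10N) / (N^N · (9N)^(9N)) = 10^(10N)/9^(9N) = (10^10/9^9)^N = (10000000000/387420489)^N.
The square-root prefactors combine to sqrt(2π·10N) / (sqrt(2π N)·sqrt(2π·9N)) = sqrt(10 / (2π·9·N)) = sqrt(5/(9π·8n)).
Substituting N = 8n: C(80n, 8n) ~ (10000000000/387420489)^(8n) · sqrt(5/(9π·8n)).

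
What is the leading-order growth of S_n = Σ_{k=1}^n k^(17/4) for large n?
S_n ~ (4/21) · n^(21/4)

Integral comparison: Σ_{k=1}^n k^(17/4) = ∫_0^n x^(17/4) dx + O(n^(17/4)). The integral is n^(1 + 17/4) / (1 + 17/4) = n^((17+4)/4) / ((17+4)/4) = (4/21) · n^(21/4).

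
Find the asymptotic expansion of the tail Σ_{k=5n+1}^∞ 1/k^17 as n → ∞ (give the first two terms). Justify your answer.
Σ_{k>5n} 1/k^17 = 1/(16 · (5n)^16) − 1/(2 · (5n)^17) + O(1/(5n)^18)

Compare to the integral: ∫_{5n}^∞ x^(−17) dx = [−x^(−16)/16]_{5n}^∞ = 1/((17−1)·(5n)^16). The Euler-Maclaurin correction adds −f(5n)/2 = −1/(2·(5n)^17). Euler-Maclaurin then gives
  Σ_{k>5n} 1/k^17 = ∫_{5n}^∞ dx/x^17 − 1/(2·(5n)^17) + O(1/(5n)^18).
(Equivalently this is ζ(17) − Σ_{k≤5n} 1/k^17.)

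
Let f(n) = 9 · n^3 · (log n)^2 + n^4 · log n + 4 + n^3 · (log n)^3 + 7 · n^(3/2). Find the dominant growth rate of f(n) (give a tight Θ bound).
f(n) ∈ Θ(n^4 · log n)

Compare the terms by growth order. For large n, n^a · (log n)^b dominates n^a' · (log n)^b' iff a > a', or (a = a' and b > b'). Ranking the 5 terms shows the dominant one is n^4 · log n. Hence f(n) ∈ Θ(n^4 · log n).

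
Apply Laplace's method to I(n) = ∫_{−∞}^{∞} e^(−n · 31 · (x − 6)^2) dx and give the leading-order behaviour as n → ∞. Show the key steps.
I(n) = sqrt(π/(31n))

Here φ(x) = 31 · (x − 6)^2 has its unique minimum at x* = 6 with φ(x*) = 0 and φ''(x*) = 62. Laplace's method gives
  I(n) ~ e^(−n φ(x*)) · sqrt(2π / (n · φ''(x*))) = sqrt(2π / (62n)) = sqrt(π/(31n)).
This is exact: substituting u = (x − 6)·sqrt(31n) gives I(n) = (1/sqrt(31n)) ∫_{−∞}^{∞} e^(−u^2) du = sqrt(π/(31n)).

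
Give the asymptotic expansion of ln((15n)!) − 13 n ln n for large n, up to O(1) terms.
ln((15n)!) − 13 n ln n = 2 n ln n + 15(ln 15 − 1) n + (1/2) ln(2π·15n) + O(1/n)

Stirling: ln((15n)!) = 15n ln(15n) − 15n + (1/2) ln(2π·15n) + O(1/n).
Expand 15n ln(15n) = 15n (ln n + ln 15) = 15n ln n + 15n ln 15.
Subtract 13n ln n: leading term is (15 − 13) n ln n = 2 n ln n. The next term is 15n ln 15 − 15n = 15(ln 15 − 1) n. Then the (1/2) ln(2π·15n) correction.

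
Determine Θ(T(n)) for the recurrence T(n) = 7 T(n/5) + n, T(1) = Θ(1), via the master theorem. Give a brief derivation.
T(n) = Θ(n^(log_5 7))

Master theorem: compare f(n) = n to n^(log_5 7) where log_5 7 ≈ 1.209. Since 1 < log_5 7, we have f(n) = O(n^(log_5 7 − ε)) for some ε > 0 — Case 1. Hence T(n) = Θ(n^(log_5 7)).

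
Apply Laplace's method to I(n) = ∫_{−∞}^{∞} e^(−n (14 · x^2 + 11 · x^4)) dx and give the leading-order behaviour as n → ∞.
I(n) ~ sqrt(π/(14n))

φ(x) = 14 · x^2 + 11 · x^4 has its unique global minimum at x* = 0 (since φ'(x) = 28x + 44x^3 = 0 only at x = 0 for real x with both coefficients positive, and φ → ∞ as |x| → ∞). At x* = 0, φ(0) = 0 and φ''(0) = 28. Laplace's method then gives
  I(n) ~ sqrt(2π / (n · φ''(0))) · e^(−n φ(0)) = sqrt(2π / (28n)) = sqrt(π/(14n)).
The 11 · x^4 term contributes only at subleading order (an O(1/n) relative correction).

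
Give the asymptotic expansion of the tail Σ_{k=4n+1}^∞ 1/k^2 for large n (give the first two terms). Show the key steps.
Σ_{k>4n} 1/k^2 = 1/(1 · (4n)) − 1/(2 · (4n)^2) + O(1/(4n)^3)

Compare to the integral: ∫_{4n}^∞ x^(−2) dx = [−x^(−1)/1]_{4n}^∞ = 1/((2−1)·(4n)). The Euler-Maclaurin correction adds −f(4n)/2 = −1/(2·(4n)^2). Euler-Maclaurin then gives
  Σ_{k>4n} 1/k^2 = ∫_{4n}^∞ dx/x^2 − 1/(2·(4n)^2) + O(1/(4n)^3).
(Equivalently this is ζ(2) − Σ_{k≤4n} 1/k^2.)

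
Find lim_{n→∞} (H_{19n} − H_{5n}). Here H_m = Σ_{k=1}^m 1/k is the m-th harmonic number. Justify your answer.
lim = ln(19/5)

Euler-Maclaurin gives H_m = ln m + γ + 1/(2m) + O(1/m^2). The γ and O(1/m) terms cancel in the difference:
  H_{19n} − H_{5n} = ln(19n) − ln(5n) + O(1/n) = ln(19/5) + O(1/n).
Hence the limit is ln(19/5).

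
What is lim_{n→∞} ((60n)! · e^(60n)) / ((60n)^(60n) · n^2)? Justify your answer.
lim = 0

Stirling: (60n)! ~ sqrt(2π·60n) · (60n/e)^(60n). Hence
  (60n)! · e^(60n) / (60n)^(60n) ~ sqrt(2π·60n).
Dividing by n^2: sqrt(2π·60n) / n^2 = sqrt(2π·60) · n^((1−4)/2), so the expression behaves like sqrt(2π·60) · n^((1−4)/2) → 0.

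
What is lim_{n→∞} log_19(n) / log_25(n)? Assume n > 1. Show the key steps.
lim = ln(25) / ln(19) = log_19(25)

Change of base: log_19(n) = ln n / ln 19 and log_25(n) = ln n / ln 25. The ratio is (ln n / ln 19) · (ln 25 / ln n) = ln 25 / ln 19, a constant independent of n. So the limit is ln 25 / ln 19 = log_19(25).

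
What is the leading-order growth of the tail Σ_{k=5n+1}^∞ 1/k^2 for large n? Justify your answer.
Σ_{k>5n} 1/k^2 ~ 1/(1 · (5n))

Compare to the integral: ∫_{5n}^∞ x^(−2) dx = [−x^(−1)/1]_{5n}^∞ = 1/((2−1)·(5n)). Euler-Maclaurin then gives
  Σ_{k>5n} 1/k^2 = ∫_{5n}^∞ dx/x^2 − 1/(2·(5n)^2) + O(1/(5n)^3).
(Equivalently this is ζ(2) − Σ_{k≤5n} 1/k^2.)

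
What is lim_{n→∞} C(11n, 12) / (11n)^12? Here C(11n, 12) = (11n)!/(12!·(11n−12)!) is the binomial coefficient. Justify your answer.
lim = 1/12! = 1/479001600

With N = 11n → ∞: C(N, 12) / N^12 = [N(N−1)…(N−11)] / (12! · N^12) = (1/12!) · 1 · (1 − 1/(11n)) · … · (1 − 11/(11n)). Each factor → 1 as N → ∞, so the limit is 1/12! = 1/479001600.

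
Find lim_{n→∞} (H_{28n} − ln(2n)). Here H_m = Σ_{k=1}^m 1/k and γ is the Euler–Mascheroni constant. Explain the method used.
lim = ln 14 + γ

By Euler-Maclaurin, H_m = ln m + γ + O(1/m). So
  H_{28n} − ln(2n) = ln(28n) + γ − ln(2n) + O(1/n)
                       = ln(28/2) + γ + O(1/n).
Hence the limit is ln(28/2) + γ (= ln 14).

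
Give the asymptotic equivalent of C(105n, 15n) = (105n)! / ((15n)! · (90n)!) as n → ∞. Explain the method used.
C(105n, 15n) ~ (823543/46656)^(15n) · sqrt(7/(12π·15n))

Write N = 15n. Apply Stirling to each factorial:
  (7N)! ~ sqrt(2π·7N) · (7N/e)^(7N),
  N! ~ sqrt(2π N) · (N/e)^N,
  (6N)! ~ sqrt(2π·6N) · (6N/e)^(6N).
The exponential factors combine to (7N)^(7N) / (N^N · (6N)^(6N)) = 7^(7N)/6^(6N) = (7^7/6^6)^N = (823543/46656)^N.
The square-root prefactors combine to sqrt(2π·7N) / (sqrt(2π N)·sqrt(2π·6N)) = sqrt(7 / (2π·6·N)) = sqrt(7/(12π·15n)).
Substituting N = 15n: C(105n, 15n) ~ (823543/46656)^(15n) · sqrt(7/(12π·15n)).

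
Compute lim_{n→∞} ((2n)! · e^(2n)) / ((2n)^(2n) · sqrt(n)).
lim = sqrt(2π·2)

Stirling: (2n)! ~ sqrt(2π·2n) · (2n/e)^(2n). Hence
  (2n)! · e^(2n) / (2n)^(2n) ~ sqrt(2π·2n).
Dividing by sqrt(n): sqrt(2π·2n) / sqrt(n) = sqrt(2π·2) · n^((1−1)/2), so the limit is sqrt(2π·2).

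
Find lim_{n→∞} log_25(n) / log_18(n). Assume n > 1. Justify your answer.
lim = ln(18) / ln(25) = log_25(18)

Change of base: log_25(n) = ln n / ln 25 and log_18(n) = ln n / ln 18. The ratio is (ln n / ln 25) · (ln 18 / ln n) = ln 18 / ln 25, a constant independent of n. So the limit is ln 18 / ln 25 = log_25(18).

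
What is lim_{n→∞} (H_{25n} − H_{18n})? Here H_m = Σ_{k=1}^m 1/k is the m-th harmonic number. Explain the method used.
lim = ln(25/18)

Euler-Maclaurin gives H_m = ln m + γ + 1/(2m) + O(1/m^2). The γ and O(1/m) terms cancel in the difference:
  H_{25n} − H_{18n} = ln(25n) − ln(18n) + O(1/n) = ln(25/18) + O(1/n).
Hence the limit is ln(25/18).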